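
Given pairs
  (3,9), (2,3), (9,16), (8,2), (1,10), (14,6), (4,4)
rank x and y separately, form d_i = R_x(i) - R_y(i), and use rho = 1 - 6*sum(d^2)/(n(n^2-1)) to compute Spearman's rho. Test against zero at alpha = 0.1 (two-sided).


Step 1: Rank x and y separately (midranks; no ties here).
rank(x): 3->3, 2->2, 9->6, 8->5, 1->1, 14->7, 4->4
rank(y): 9->5, 3->2, 16->7, 2->1, 10->6, 6->4, 4->3
Step 2: d_i = R_x(i) - R_y(i); compute d_i^2.
  (3-5)^2=4, (2-2)^2=0, (6-7)^2=1, (5-1)^2=16, (1-6)^2=25, (7-4)^2=9, (4-3)^2=1
sum(d^2) = 56.
Step 3: rho = 1 - 6*56 / (7*(7^2 - 1)) = 1 - 336/336 = 0.000000.
Step 4: Under H0, t = rho * sqrt((n-2)/(1-rho^2)) = 0.0000 ~ t(5).
Step 5: Two-sided p-value from the t-distribution with 5 df = 1.000000.
Step 6: alpha = 0.1. fail to reject H0.

rho = 0.0000, p = 1.000000, fail to reject H0 at alpha = 0.1.


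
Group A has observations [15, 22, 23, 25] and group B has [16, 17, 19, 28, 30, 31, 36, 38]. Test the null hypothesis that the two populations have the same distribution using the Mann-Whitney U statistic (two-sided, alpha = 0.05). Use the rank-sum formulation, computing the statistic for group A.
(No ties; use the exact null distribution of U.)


Step 1: Combine and sort all 12 observations; assign midranks.
sorted (value, group): (15,X), (16,Y), (17,Y), (19,Y), (22,X), (23,X), (25,X), (28,Y), (30,Y), (31,Y), (36,Y), (38,Y)
ranks: 15->1, 16->2, 17->3, 19->4, 22->5, 23->6, 25->7, 28->8, 30->9, 31->10, 36->11, 38->12
Step 2: Rank sum for X: R1 = 1 + 5 + 6 + 7 = 19.
Step 3: U_X = R1 - n1(n1+1)/2 = 19 - 4*5/2 = 19 - 10 = 9.
       U_Y = n1*n2 - U_X = 32 - 9 = 23.
Step 4: No ties, so the exact null distribution of U (based on enumerating the C(12,4) = 495 equally likely rank assignments) gives the two-sided p-value.
Step 5: p-value = 0.282828; compare to alpha = 0.05. fail to reject H0.

U_X = 9, p = 0.282828, fail to reject H0 at alpha = 0.05.


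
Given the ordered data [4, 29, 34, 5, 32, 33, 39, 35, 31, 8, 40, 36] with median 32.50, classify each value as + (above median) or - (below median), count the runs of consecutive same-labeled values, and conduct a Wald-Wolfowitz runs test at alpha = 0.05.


Step 1: Compute median = 32.50; label A = above, B = below.
Labels in order: BBABBAAABBAA  (n_A = 6, n_B = 6)
Step 2: Count runs R = 6.
Step 3: Under H0 (random ordering), E[R] = 2*n_A*n_B/(n_A+n_B) + 1 = 2*6*6/12 + 1 = 7.0000.
        Var[R] = 2*n_A*n_B*(2*n_A*n_B - n_A - n_B) / ((n_A+n_B)^2 * (n_A+n_B-1)) = 4320/1584 = 2.7273.
        SD[R] = 1.6514.
Step 4: Continuity-corrected z = (R + 0.5 - E[R]) / SD[R] = (6 + 0.5 - 7.0000) / 1.6514 = -0.3028.
Step 5: Two-sided p-value via normal approximation = 2*(1 - Phi(|z|)) = 0.762069.
Step 6: alpha = 0.05. fail to reject H0.

R = 6, z = -0.3028, p = 0.762069, fail to reject H0.


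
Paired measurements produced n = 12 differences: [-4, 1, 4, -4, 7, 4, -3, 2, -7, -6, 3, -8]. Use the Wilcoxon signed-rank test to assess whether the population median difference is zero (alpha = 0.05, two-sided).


Step 1: Drop any zero differences (none here) and take |d_i|.
|d| = [4, 1, 4, 4, 7, 4, 3, 2, 7, 6, 3, 8]
Step 2: Midrank |d_i| (ties get averaged ranks).
ranks: |4|->6.5, |1|->1, |4|->6.5, |4|->6.5, |7|->10.5, |4|->6.5, |3|->3.5, |2|->2, |7|->10.5, |6|->9, |3|->3.5, |8|->12
Step 3: Attach original signs; sum ranks with positive sign and with negative sign.
W+ = 1 + 6.5 + 10.5 + 6.5 + 2 + 3.5 = 30
W- = 6.5 + 6.5 + 3.5 + 10.5 + 9 + 12 = 48
(Check: W+ + W- = 78 should equal n(n+1)/2 = 78.)
Step 4: Test statistic W = min(W+, W-) = 30.
Step 5: Ties in |d|, so use the tie-corrected normal approximation.
        E[W] = n(n+1)/4 = 12*13/4 = 39.
        Tie groups: |d|=3 (t=2), |d|=4 (t=4), |d|=7 (t=2); sum(t^3 - t) = 72.
        Var[W] = n(n+1)(2n+1)/24 - sum(t^3-t)/48 = 3900/24 - 72/48 = 161.
        z = (W - E[W]) / sqrt(Var[W]) = (30 - 39) / 12.6886 = -0.7093.
        Two-sided p = 2*Phi(z) = 0.478139.
Step 6: alpha = 0.05. fail to reject H0.

W+ = 30, W- = 48, W = min = 30, p = 0.478139, fail to reject H0.


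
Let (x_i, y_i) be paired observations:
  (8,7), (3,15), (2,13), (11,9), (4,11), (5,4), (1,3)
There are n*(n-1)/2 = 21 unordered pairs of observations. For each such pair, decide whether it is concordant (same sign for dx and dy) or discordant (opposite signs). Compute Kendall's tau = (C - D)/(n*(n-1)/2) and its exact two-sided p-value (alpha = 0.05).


Step 1: Enumerate the 21 unordered pairs (i,j) with i<j and classify each by sign(x_j-x_i) * sign(y_j-y_i).
  (1,2):dx=-5,dy=+8->D; (1,3):dx=-6,dy=+6->D; (1,4):dx=+3,dy=+2->C; (1,5):dx=-4,dy=+4->D
  (1,6):dx=-3,dy=-3->C; (1,7):dx=-7,dy=-4->C; (2,3):dx=-1,dy=-2->C; (2,4):dx=+8,dy=-6->D
  (2,5):dx=+1,dy=-4->D; (2,6):dx=+2,dy=-11->D; (2,7):dx=-2,dy=-12->C; (3,4):dx=+9,dy=-4->D
  (3,5):dx=+2,dy=-2->D; (3,6):dx=+3,dy=-9->D; (3,7):dx=-1,dy=-10->C; (4,5):dx=-7,dy=+2->D
  (4,6):dx=-6,dy=-5->C; (4,7):dx=-10,dy=-6->C; (5,6):dx=+1,dy=-7->D; (5,7):dx=-3,dy=-8->C
  (6,7):dx=-4,dy=-1->C
Step 2: C = 10, D = 11, total pairs = 21.
Step 3: tau = (C - D)/(n(n-1)/2) = (10 - 11)/21 = -0.047619.
Step 4: Exact two-sided p-value (enumerate n! = 5040 permutations of y under H0): p = 1.000000.
Step 5: alpha = 0.05. fail to reject H0.

tau_b = -0.0476 (C=10, D=11), p = 1.000000, fail to reject H0.


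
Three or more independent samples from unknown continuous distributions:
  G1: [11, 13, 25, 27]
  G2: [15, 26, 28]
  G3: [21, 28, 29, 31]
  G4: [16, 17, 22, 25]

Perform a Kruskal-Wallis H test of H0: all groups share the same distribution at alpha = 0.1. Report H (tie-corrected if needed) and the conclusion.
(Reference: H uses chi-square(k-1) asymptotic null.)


Step 1: Combine all N = 15 observations and assign midranks.
sorted (value, group, rank): (11,G1,1), (13,G1,2), (15,G2,3), (16,G4,4), (17,G4,5), (21,G3,6), (22,G4,7), (25,G1,8.5), (25,G4,8.5), (26,G2,10), (27,G1,11), (28,G2,12.5), (28,G3,12.5), (29,G3,14), (31,G3,15)
Step 2: Sum ranks within each group.
R_1 = 22.5 (n_1 = 4)
R_2 = 25.5 (n_2 = 3)
R_3 = 47.5 (n_3 = 4)
R_4 = 24.5 (n_4 = 4)
Step 3: H = 12/(N(N+1)) * sum(R_i^2/n_i) - 3(N+1)
     = 12/(15*16) * (22.5^2/4 + 25.5^2/3 + 47.5^2/4 + 24.5^2/4) - 3*16
     = 0.050000 * 1057.44 - 48
     = 4.871875.
Step 4: Ties present; correction factor C = 1 - 12/(15^3 - 15) = 0.996429. Corrected H = 4.871875 / 0.996429 = 4.889337.
Step 5: Under H0, H ~ chi^2(3); p-value = 0.180082.
Step 6: alpha = 0.1. fail to reject H0.

H = 4.8893, df = 3, p = 0.180082, fail to reject H0.


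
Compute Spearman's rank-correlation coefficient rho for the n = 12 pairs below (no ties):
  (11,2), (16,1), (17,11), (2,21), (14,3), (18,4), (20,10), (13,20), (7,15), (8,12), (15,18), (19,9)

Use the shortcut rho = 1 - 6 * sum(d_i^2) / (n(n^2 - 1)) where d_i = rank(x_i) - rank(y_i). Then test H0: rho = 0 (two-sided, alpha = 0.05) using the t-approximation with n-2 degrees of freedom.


Step 1: Rank x and y separately (midranks; no ties here).
rank(x): 11->4, 16->8, 17->9, 2->1, 14->6, 18->10, 20->12, 13->5, 7->2, 8->3, 15->7, 19->11
rank(y): 2->2, 1->1, 11->7, 21->12, 3->3, 4->4, 10->6, 20->11, 15->9, 12->8, 18->10, 9->5
Step 2: d_i = R_x(i) - R_y(i); compute d_i^2.
  (4-2)^2=4, (8-1)^2=49, (9-7)^2=4, (1-12)^2=121, (6-3)^2=9, (10-4)^2=36, (12-6)^2=36, (5-11)^2=36, (2-9)^2=49, (3-8)^2=25, (7-10)^2=9, (11-5)^2=36
sum(d^2) = 414.
Step 3: rho = 1 - 6*414 / (12*(12^2 - 1)) = 1 - 2484/1716 = -0.447552.
Step 4: Under H0, t = rho * sqrt((n-2)/(1-rho^2)) = -1.5826 ~ t(10).
Step 5: Two-sided p-value from the t-distribution with 10 df = 0.144586.
Step 6: alpha = 0.05. fail to reject H0.

rho = -0.4476, p = 0.144586, fail to reject H0 at alpha = 0.05.


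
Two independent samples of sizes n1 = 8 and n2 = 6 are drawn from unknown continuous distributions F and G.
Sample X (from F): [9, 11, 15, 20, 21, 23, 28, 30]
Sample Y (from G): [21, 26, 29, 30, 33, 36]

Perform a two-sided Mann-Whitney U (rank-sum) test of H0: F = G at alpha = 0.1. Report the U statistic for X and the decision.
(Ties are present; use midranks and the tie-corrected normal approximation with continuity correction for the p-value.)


Step 1: Combine and sort all 14 observations; assign midranks.
sorted (value, group): (9,X), (11,X), (15,X), (20,X), (21,X), (21,Y), (23,X), (26,Y), (28,X), (29,Y), (30,X), (30,Y), (33,Y), (36,Y)
ranks: 9->1, 11->2, 15->3, 20->4, 21->5.5, 21->5.5, 23->7, 26->8, 28->9, 29->10, 30->11.5, 30->11.5, 33->13, 36->14
Step 2: Rank sum for X: R1 = 1 + 2 + 3 + 4 + 5.5 + 7 + 9 + 11.5 = 43.
Step 3: U_X = R1 - n1(n1+1)/2 = 43 - 8*9/2 = 43 - 36 = 7.
       U_Y = n1*n2 - U_X = 48 - 7 = 41.
Step 4: Ties are present, so use the tie-corrected normal approximation (with continuity correction) for the p-value.
Step 5: p-value = 0.032774; compare to alpha = 0.1. reject H0.

U_X = 7, p = 0.032774, reject H0 at alpha = 0.1.


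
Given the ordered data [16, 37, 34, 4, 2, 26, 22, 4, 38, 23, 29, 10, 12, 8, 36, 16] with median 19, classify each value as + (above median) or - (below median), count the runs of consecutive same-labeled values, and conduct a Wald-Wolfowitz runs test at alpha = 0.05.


Step 1: Compute median = 19; label A = above, B = below.
Labels in order: BAABBAABAAABBBAB  (n_A = 8, n_B = 8)
Step 2: Count runs R = 9.
Step 3: Under H0 (random ordering), E[R] = 2*n_A*n_B/(n_A+n_B) + 1 = 2*8*8/16 + 1 = 9.0000.
        Var[R] = 2*n_A*n_B*(2*n_A*n_B - n_A - n_B) / ((n_A+n_B)^2 * (n_A+n_B-1)) = 14336/3840 = 3.7333.
        SD[R] = 1.9322.
Step 4: R = E[R], so z = 0 with no continuity correction.
Step 5: Two-sided p-value via normal approximation = 2*(1 - Phi(|z|)) = 1.000000.
Step 6: alpha = 0.05. fail to reject H0.

R = 9, z = 0.0000, p = 1.000000, fail to reject H0.


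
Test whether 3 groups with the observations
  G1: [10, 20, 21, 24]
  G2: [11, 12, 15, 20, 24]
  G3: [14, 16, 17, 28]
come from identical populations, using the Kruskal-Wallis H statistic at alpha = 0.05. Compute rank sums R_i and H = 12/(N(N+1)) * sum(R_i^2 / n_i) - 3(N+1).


Step 1: Combine all N = 13 observations and assign midranks.
sorted (value, group, rank): (10,G1,1), (11,G2,2), (12,G2,3), (14,G3,4), (15,G2,5), (16,G3,6), (17,G3,7), (20,G1,8.5), (20,G2,8.5), (21,G1,10), (24,G1,11.5), (24,G2,11.5), (28,G3,13)
Step 2: Sum ranks within each group.
R_1 = 31 (n_1 = 4)
R_2 = 30 (n_2 = 5)
R_3 = 30 (n_3 = 4)
Step 3: H = 12/(N(N+1)) * sum(R_i^2/n_i) - 3(N+1)
     = 12/(13*14) * (31^2/4 + 30^2/5 + 30^2/4) - 3*14
     = 0.065934 * 645.25 - 42
     = 0.543956.
Step 4: Ties present; correction factor C = 1 - 12/(13^3 - 13) = 0.994505. Corrected H = 0.543956 / 0.994505 = 0.546961.
Step 5: Under H0, H ~ chi^2(2); p-value = 0.760727.
Step 6: alpha = 0.05. fail to reject H0.

H = 0.5470, df = 2, p = 0.760727, fail to reject H0.


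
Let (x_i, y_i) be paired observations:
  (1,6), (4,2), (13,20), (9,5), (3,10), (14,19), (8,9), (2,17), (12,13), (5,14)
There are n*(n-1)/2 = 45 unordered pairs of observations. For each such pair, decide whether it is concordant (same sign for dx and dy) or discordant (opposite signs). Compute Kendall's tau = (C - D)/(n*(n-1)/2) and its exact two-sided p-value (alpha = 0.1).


Step 1: Enumerate the 45 unordered pairs (i,j) with i<j and classify each by sign(x_j-x_i) * sign(y_j-y_i).
  (1,2):dx=+3,dy=-4->D; (1,3):dx=+12,dy=+14->C; (1,4):dx=+8,dy=-1->D; (1,5):dx=+2,dy=+4->C
  (1,6):dx=+13,dy=+13->C; (1,7):dx=+7,dy=+3->C; (1,8):dx=+1,dy=+11->C; (1,9):dx=+11,dy=+7->C
  (1,10):dx=+4,dy=+8->C; (2,3):dx=+9,dy=+18->C; (2,4):dx=+5,dy=+3->C; (2,5):dx=-1,dy=+8->D
  (2,6):dx=+10,dy=+17->C; (2,7):dx=+4,dy=+7->C; (2,8):dx=-2,dy=+15->D; (2,9):dx=+8,dy=+11->C
  (2,10):dx=+1,dy=+12->C; (3,4):dx=-4,dy=-15->C; (3,5):dx=-10,dy=-10->C; (3,6):dx=+1,dy=-1->D
  (3,7):dx=-5,dy=-11->C; (3,8):dx=-11,dy=-3->C; (3,9):dx=-1,dy=-7->C; (3,10):dx=-8,dy=-6->C
  (4,5):dx=-6,dy=+5->D; (4,6):dx=+5,dy=+14->C; (4,7):dx=-1,dy=+4->D; (4,8):dx=-7,dy=+12->D
  (4,9):dx=+3,dy=+8->C; (4,10):dx=-4,dy=+9->D; (5,6):dx=+11,dy=+9->C; (5,7):dx=+5,dy=-1->D
  (5,8):dx=-1,dy=+7->D; (5,9):dx=+9,dy=+3->C; (5,10):dx=+2,dy=+4->C; (6,7):dx=-6,dy=-10->C
  (6,8):dx=-12,dy=-2->C; (6,9):dx=-2,dy=-6->C; (6,10):dx=-9,dy=-5->C; (7,8):dx=-6,dy=+8->D
  (7,9):dx=+4,dy=+4->C; (7,10):dx=-3,dy=+5->D; (8,9):dx=+10,dy=-4->D; (8,10):dx=+3,dy=-3->D
  (9,10):dx=-7,dy=+1->D
Step 2: C = 29, D = 16, total pairs = 45.
Step 3: tau = (C - D)/(n(n-1)/2) = (29 - 16)/45 = 0.288889.
Step 4: Exact two-sided p-value (enumerate n! = 3628800 permutations of y under H0): p = 0.291248.
Step 5: alpha = 0.1. fail to reject H0.

tau_b = 0.2889 (C=29, D=16), p = 0.291248, fail to reject H0.


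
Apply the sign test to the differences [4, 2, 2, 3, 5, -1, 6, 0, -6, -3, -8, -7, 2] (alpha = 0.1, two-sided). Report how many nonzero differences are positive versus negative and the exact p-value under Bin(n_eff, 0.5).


Step 1: Discard zero differences. Original n = 13; n_eff = number of nonzero differences = 12.
Nonzero differences (with sign): +4, +2, +2, +3, +5, -1, +6, -6, -3, -8, -7, +2
Step 2: Count signs: positive = 7, negative = 5.
Step 3: Under H0: P(positive) = 0.5, so the number of positives S ~ Bin(12, 0.5).
Step 4: Two-sided exact p-value = sum of Bin(12,0.5) probabilities at or below the observed probability = 0.774414.
Step 5: alpha = 0.1. fail to reject H0.

n_eff = 12, pos = 7, neg = 5, p = 0.774414, fail to reject H0.


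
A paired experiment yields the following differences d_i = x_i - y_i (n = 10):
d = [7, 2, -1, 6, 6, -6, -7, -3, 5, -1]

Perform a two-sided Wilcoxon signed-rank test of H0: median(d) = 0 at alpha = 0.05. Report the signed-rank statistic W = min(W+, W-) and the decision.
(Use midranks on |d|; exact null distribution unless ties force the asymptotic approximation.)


Step 1: Drop any zero differences (none here) and take |d_i|.
|d| = [7, 2, 1, 6, 6, 6, 7, 3, 5, 1]
Step 2: Midrank |d_i| (ties get averaged ranks).
ranks: |7|->9.5, |2|->3, |1|->1.5, |6|->7, |6|->7, |6|->7, |7|->9.5, |3|->4, |5|->5, |1|->1.5
Step 3: Attach original signs; sum ranks with positive sign and with negative sign.
W+ = 9.5 + 3 + 7 + 7 + 5 = 31.5
W- = 1.5 + 7 + 9.5 + 4 + 1.5 = 23.5
(Check: W+ + W- = 55 should equal n(n+1)/2 = 55.)
Step 4: Test statistic W = min(W+, W-) = 23.5.
Step 5: Ties in |d|, so use the tie-corrected normal approximation.
        E[W] = n(n+1)/4 = 10*11/4 = 27.5.
        Tie groups: |d|=1 (t=2), |d|=6 (t=3), |d|=7 (t=2); sum(t^3 - t) = 36.
        Var[W] = n(n+1)(2n+1)/24 - sum(t^3-t)/48 = 2310/24 - 36/48 = 95.5.
        z = (W - E[W]) / sqrt(Var[W]) = (23.5 - 27.5) / 9.7724 = -0.4093.
        Two-sided p = 2*Phi(z) = 0.682308.
Step 6: alpha = 0.05. fail to reject H0.

W+ = 31.5, W- = 23.5, W = min = 23.5, p = 0.682308, fail to reject H0.


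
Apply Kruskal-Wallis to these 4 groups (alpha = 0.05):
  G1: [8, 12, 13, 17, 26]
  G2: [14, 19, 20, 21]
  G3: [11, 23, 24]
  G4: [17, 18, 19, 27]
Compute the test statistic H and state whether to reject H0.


Step 1: Combine all N = 16 observations and assign midranks.
sorted (value, group, rank): (8,G1,1), (11,G3,2), (12,G1,3), (13,G1,4), (14,G2,5), (17,G1,6.5), (17,G4,6.5), (18,G4,8), (19,G2,9.5), (19,G4,9.5), (20,G2,11), (21,G2,12), (23,G3,13), (24,G3,14), (26,G1,15), (27,G4,16)
Step 2: Sum ranks within each group.
R_1 = 29.5 (n_1 = 5)
R_2 = 37.5 (n_2 = 4)
R_3 = 29 (n_3 = 3)
R_4 = 40 (n_4 = 4)
Step 3: H = 12/(N(N+1)) * sum(R_i^2/n_i) - 3(N+1)
     = 12/(16*17) * (29.5^2/5 + 37.5^2/4 + 29^2/3 + 40^2/4) - 3*17
     = 0.044118 * 1205.95 - 51
     = 2.203493.
Step 4: Ties present; correction factor C = 1 - 12/(16^3 - 16) = 0.997059. Corrected H = 2.203493 / 0.997059 = 2.209993.
Step 5: Under H0, H ~ chi^2(3); p-value = 0.529983.
Step 6: alpha = 0.05. fail to reject H0.

H = 2.2100, df = 3, p = 0.529983, fail to reject H0.


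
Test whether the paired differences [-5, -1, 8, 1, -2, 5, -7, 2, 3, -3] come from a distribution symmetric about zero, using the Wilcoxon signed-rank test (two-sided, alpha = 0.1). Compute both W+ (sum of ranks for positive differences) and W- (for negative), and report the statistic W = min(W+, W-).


Step 1: Drop any zero differences (none here) and take |d_i|.
|d| = [5, 1, 8, 1, 2, 5, 7, 2, 3, 3]
Step 2: Midrank |d_i| (ties get averaged ranks).
ranks: |5|->7.5, |1|->1.5, |8|->10, |1|->1.5, |2|->3.5, |5|->7.5, |7|->9, |2|->3.5, |3|->5.5, |3|->5.5
Step 3: Attach original signs; sum ranks with positive sign and with negative sign.
W+ = 10 + 1.5 + 7.5 + 3.5 + 5.5 = 28
W- = 7.5 + 1.5 + 3.5 + 9 + 5.5 = 27
(Check: W+ + W- = 55 should equal n(n+1)/2 = 55.)
Step 4: Test statistic W = min(W+, W-) = 27.
Step 5: Ties in |d|, so use the tie-corrected normal approximation.
        E[W] = n(n+1)/4 = 10*11/4 = 27.5.
        Tie groups: |d|=1 (t=2), |d|=2 (t=2), |d|=3 (t=2), |d|=5 (t=2); sum(t^3 - t) = 24.
        Var[W] = n(n+1)(2n+1)/24 - sum(t^3-t)/48 = 2310/24 - 24/48 = 95.75.
        z = (W - E[W]) / sqrt(Var[W]) = (27 - 27.5) / 9.7852 = -0.0511.
        Two-sided p = 2*Phi(z) = 0.959248.
Step 6: alpha = 0.1. fail to reject H0.

W+ = 28, W- = 27, W = min = 27, p = 0.959248, fail to reject H0.


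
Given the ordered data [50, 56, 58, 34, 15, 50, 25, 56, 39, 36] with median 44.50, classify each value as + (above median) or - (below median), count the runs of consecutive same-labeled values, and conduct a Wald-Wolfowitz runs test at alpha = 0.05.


Step 1: Compute median = 44.50; label A = above, B = below.
Labels in order: AAABBABABB  (n_A = 5, n_B = 5)
Step 2: Count runs R = 6.
Step 3: Under H0 (random ordering), E[R] = 2*n_A*n_B/(n_A+n_B) + 1 = 2*5*5/10 + 1 = 6.0000.
        Var[R] = 2*n_A*n_B*(2*n_A*n_B - n_A - n_B) / ((n_A+n_B)^2 * (n_A+n_B-1)) = 2000/900 = 2.2222.
        SD[R] = 1.4907.
Step 4: R = E[R], so z = 0 with no continuity correction.
Step 5: Two-sided p-value via normal approximation = 2*(1 - Phi(|z|)) = 1.000000.
Step 6: alpha = 0.05. fail to reject H0.

R = 6, z = 0.0000, p = 1.000000, fail to reject H0.


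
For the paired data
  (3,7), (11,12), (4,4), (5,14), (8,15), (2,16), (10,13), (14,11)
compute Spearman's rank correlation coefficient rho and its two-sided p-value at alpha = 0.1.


Step 1: Rank x and y separately (midranks; no ties here).
rank(x): 3->2, 11->7, 4->3, 5->4, 8->5, 2->1, 10->6, 14->8
rank(y): 7->2, 12->4, 4->1, 14->6, 15->7, 16->8, 13->5, 11->3
Step 2: d_i = R_x(i) - R_y(i); compute d_i^2.
  (2-2)^2=0, (7-4)^2=9, (3-1)^2=4, (4-6)^2=4, (5-7)^2=4, (1-8)^2=49, (6-5)^2=1, (8-3)^2=25
sum(d^2) = 96.
Step 3: rho = 1 - 6*96 / (8*(8^2 - 1)) = 1 - 576/504 = -0.142857.
Step 4: Under H0, t = rho * sqrt((n-2)/(1-rho^2)) = -0.3536 ~ t(6).
Step 5: Two-sided p-value from the t-distribution with 6 df = 0.735765.
Step 6: alpha = 0.1. fail to reject H0.

rho = -0.1429, p = 0.735765, fail to reject H0 at alpha = 0.1.


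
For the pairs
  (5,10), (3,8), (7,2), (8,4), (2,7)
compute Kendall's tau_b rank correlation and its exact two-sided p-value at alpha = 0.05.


Step 1: Enumerate the 10 unordered pairs (i,j) with i<j and classify each by sign(x_j-x_i) * sign(y_j-y_i).
  (1,2):dx=-2,dy=-2->C; (1,3):dx=+2,dy=-8->D; (1,4):dx=+3,dy=-6->D; (1,5):dx=-3,dy=-3->C
  (2,3):dx=+4,dy=-6->D; (2,4):dx=+5,dy=-4->D; (2,5):dx=-1,dy=-1->C; (3,4):dx=+1,dy=+2->C
  (3,5):dx=-5,dy=+5->D; (4,5):dx=-6,dy=+3->D
Step 2: C = 4, D = 6, total pairs = 10.
Step 3: tau = (C - D)/(n(n-1)/2) = (4 - 6)/10 = -0.200000.
Step 4: Exact two-sided p-value (enumerate n! = 120 permutations of y under H0): p = 0.816667.
Step 5: alpha = 0.05. fail to reject H0.

tau_b = -0.2000 (C=4, D=6), p = 0.816667, fail to reject H0.


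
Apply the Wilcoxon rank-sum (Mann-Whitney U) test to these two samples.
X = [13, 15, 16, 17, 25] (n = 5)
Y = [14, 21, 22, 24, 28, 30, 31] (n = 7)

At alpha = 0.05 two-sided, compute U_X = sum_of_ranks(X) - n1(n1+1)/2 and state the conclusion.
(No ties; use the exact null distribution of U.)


Step 1: Combine and sort all 12 observations; assign midranks.
sorted (value, group): (13,X), (14,Y), (15,X), (16,X), (17,X), (21,Y), (22,Y), (24,Y), (25,X), (28,Y), (30,Y), (31,Y)
ranks: 13->1, 14->2, 15->3, 16->4, 17->5, 21->6, 22->7, 24->8, 25->9, 28->10, 30->11, 31->12
Step 2: Rank sum for X: R1 = 1 + 3 + 4 + 5 + 9 = 22.
Step 3: U_X = R1 - n1(n1+1)/2 = 22 - 5*6/2 = 22 - 15 = 7.
       U_Y = n1*n2 - U_X = 35 - 7 = 28.
Step 4: No ties, so the exact null distribution of U (based on enumerating the C(12,5) = 792 equally likely rank assignments) gives the two-sided p-value.
Step 5: p-value = 0.106061; compare to alpha = 0.05. fail to reject H0.

U_X = 7, p = 0.106061, fail to reject H0 at alpha = 0.05.


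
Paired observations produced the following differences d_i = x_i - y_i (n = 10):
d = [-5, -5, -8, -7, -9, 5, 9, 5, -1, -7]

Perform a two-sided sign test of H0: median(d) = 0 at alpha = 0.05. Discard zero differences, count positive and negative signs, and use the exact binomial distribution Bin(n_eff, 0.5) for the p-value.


Step 1: Discard zero differences. Original n = 10; n_eff = number of nonzero differences = 10.
Nonzero differences (with sign): -5, -5, -8, -7, -9, +5, +9, +5, -1, -7
Step 2: Count signs: positive = 3, negative = 7.
Step 3: Under H0: P(positive) = 0.5, so the number of positives S ~ Bin(10, 0.5).
Step 4: Two-sided exact p-value = sum of Bin(10,0.5) probabilities at or below the observed probability = 0.343750.
Step 5: alpha = 0.05. fail to reject H0.

n_eff = 10, pos = 3, neg = 7, p = 0.343750, fail to reject H0.


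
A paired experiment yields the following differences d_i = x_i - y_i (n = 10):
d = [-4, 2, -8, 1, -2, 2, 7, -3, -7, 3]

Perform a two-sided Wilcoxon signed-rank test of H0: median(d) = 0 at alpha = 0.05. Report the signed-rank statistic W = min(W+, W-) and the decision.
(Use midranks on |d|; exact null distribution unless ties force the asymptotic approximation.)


Step 1: Drop any zero differences (none here) and take |d_i|.
|d| = [4, 2, 8, 1, 2, 2, 7, 3, 7, 3]
Step 2: Midrank |d_i| (ties get averaged ranks).
ranks: |4|->7, |2|->3, |8|->10, |1|->1, |2|->3, |2|->3, |7|->8.5, |3|->5.5, |7|->8.5, |3|->5.5
Step 3: Attach original signs; sum ranks with positive sign and with negative sign.
W+ = 3 + 1 + 3 + 8.5 + 5.5 = 21
W- = 7 + 10 + 3 + 5.5 + 8.5 = 34
(Check: W+ + W- = 55 should equal n(n+1)/2 = 55.)
Step 4: Test statistic W = min(W+, W-) = 21.
Step 5: Ties in |d|, so use the tie-corrected normal approximation.
        E[W] = n(n+1)/4 = 10*11/4 = 27.5.
        Tie groups: |d|=2 (t=3), |d|=3 (t=2), |d|=7 (t=2); sum(t^3 - t) = 36.
        Var[W] = n(n+1)(2n+1)/24 - sum(t^3-t)/48 = 2310/24 - 36/48 = 95.5.
        z = (W - E[W]) / sqrt(Var[W]) = (21 - 27.5) / 9.7724 = -0.6651.
        Two-sided p = 2*Phi(z) = 0.505962.
Step 6: alpha = 0.05. fail to reject H0.

W+ = 21, W- = 34, W = min = 21, p = 0.505962, fail to reject H0.


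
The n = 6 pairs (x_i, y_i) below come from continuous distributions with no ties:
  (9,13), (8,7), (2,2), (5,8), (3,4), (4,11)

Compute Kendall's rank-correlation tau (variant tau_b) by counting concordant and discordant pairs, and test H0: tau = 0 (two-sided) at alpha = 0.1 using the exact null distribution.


Step 1: Enumerate the 15 unordered pairs (i,j) with i<j and classify each by sign(x_j-x_i) * sign(y_j-y_i).
  (1,2):dx=-1,dy=-6->C; (1,3):dx=-7,dy=-11->C; (1,4):dx=-4,dy=-5->C; (1,5):dx=-6,dy=-9->C
  (1,6):dx=-5,dy=-2->C; (2,3):dx=-6,dy=-5->C; (2,4):dx=-3,dy=+1->D; (2,5):dx=-5,dy=-3->C
  (2,6):dx=-4,dy=+4->D; (3,4):dx=+3,dy=+6->C; (3,5):dx=+1,dy=+2->C; (3,6):dx=+2,dy=+9->C
  (4,5):dx=-2,dy=-4->C; (4,6):dx=-1,dy=+3->D; (5,6):dx=+1,dy=+7->C
Step 2: C = 12, D = 3, total pairs = 15.
Step 3: tau = (C - D)/(n(n-1)/2) = (12 - 3)/15 = 0.600000.
Step 4: Exact two-sided p-value (enumerate n! = 720 permutations of y under H0): p = 0.136111.
Step 5: alpha = 0.1. fail to reject H0.

tau_b = 0.6000 (C=12, D=3), p = 0.136111, fail to reject H0.


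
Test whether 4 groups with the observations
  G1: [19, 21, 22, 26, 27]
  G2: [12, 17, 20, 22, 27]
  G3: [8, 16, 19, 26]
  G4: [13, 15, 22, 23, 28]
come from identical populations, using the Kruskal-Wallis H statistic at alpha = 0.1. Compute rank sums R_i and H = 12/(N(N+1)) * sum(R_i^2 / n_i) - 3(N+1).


Step 1: Combine all N = 19 observations and assign midranks.
sorted (value, group, rank): (8,G3,1), (12,G2,2), (13,G4,3), (15,G4,4), (16,G3,5), (17,G2,6), (19,G1,7.5), (19,G3,7.5), (20,G2,9), (21,G1,10), (22,G1,12), (22,G2,12), (22,G4,12), (23,G4,14), (26,G1,15.5), (26,G3,15.5), (27,G1,17.5), (27,G2,17.5), (28,G4,19)
Step 2: Sum ranks within each group.
R_1 = 62.5 (n_1 = 5)
R_2 = 46.5 (n_2 = 5)
R_3 = 29 (n_3 = 4)
R_4 = 52 (n_4 = 5)
Step 3: H = 12/(N(N+1)) * sum(R_i^2/n_i) - 3(N+1)
     = 12/(19*20) * (62.5^2/5 + 46.5^2/5 + 29^2/4 + 52^2/5) - 3*20
     = 0.031579 * 1964.75 - 60
     = 2.044737.
Step 4: Ties present; correction factor C = 1 - 42/(19^3 - 19) = 0.993860. Corrected H = 2.044737 / 0.993860 = 2.057370.
Step 5: Under H0, H ~ chi^2(3); p-value = 0.560585.
Step 6: alpha = 0.1. fail to reject H0.

H = 2.0574, df = 3, p = 0.560585, fail to reject H0.


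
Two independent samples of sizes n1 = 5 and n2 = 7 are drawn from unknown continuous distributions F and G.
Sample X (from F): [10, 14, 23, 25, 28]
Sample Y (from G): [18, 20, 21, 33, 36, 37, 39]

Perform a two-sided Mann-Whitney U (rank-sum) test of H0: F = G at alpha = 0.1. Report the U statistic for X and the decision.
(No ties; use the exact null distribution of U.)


Step 1: Combine and sort all 12 observations; assign midranks.
sorted (value, group): (10,X), (14,X), (18,Y), (20,Y), (21,Y), (23,X), (25,X), (28,X), (33,Y), (36,Y), (37,Y), (39,Y)
ranks: 10->1, 14->2, 18->3, 20->4, 21->5, 23->6, 25->7, 28->8, 33->9, 36->10, 37->11, 39->12
Step 2: Rank sum for X: R1 = 1 + 2 + 6 + 7 + 8 = 24.
Step 3: U_X = R1 - n1(n1+1)/2 = 24 - 5*6/2 = 24 - 15 = 9.
       U_Y = n1*n2 - U_X = 35 - 9 = 26.
Step 4: No ties, so the exact null distribution of U (based on enumerating the C(12,5) = 792 equally likely rank assignments) gives the two-sided p-value.
Step 5: p-value = 0.202020; compare to alpha = 0.1. fail to reject H0.

U_X = 9, p = 0.202020, fail to reject H0 at alpha = 0.1.


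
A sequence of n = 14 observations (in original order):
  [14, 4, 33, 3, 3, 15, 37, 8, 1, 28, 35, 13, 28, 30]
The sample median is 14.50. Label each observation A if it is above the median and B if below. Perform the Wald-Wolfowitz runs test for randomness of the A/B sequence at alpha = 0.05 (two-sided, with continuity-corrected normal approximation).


Step 1: Compute median = 14.50; label A = above, B = below.
Labels in order: BBABBAABBAABAA  (n_A = 7, n_B = 7)
Step 2: Count runs R = 8.
Step 3: Under H0 (random ordering), E[R] = 2*n_A*n_B/(n_A+n_B) + 1 = 2*7*7/14 + 1 = 8.0000.
        Var[R] = 2*n_A*n_B*(2*n_A*n_B - n_A - n_B) / ((n_A+n_B)^2 * (n_A+n_B-1)) = 8232/2548 = 3.2308.
        SD[R] = 1.7974.
Step 4: R = E[R], so z = 0 with no continuity correction.
Step 5: Two-sided p-value via normal approximation = 2*(1 - Phi(|z|)) = 1.000000.
Step 6: alpha = 0.05. fail to reject H0.

R = 8, z = 0.0000, p = 1.000000, fail to reject H0.


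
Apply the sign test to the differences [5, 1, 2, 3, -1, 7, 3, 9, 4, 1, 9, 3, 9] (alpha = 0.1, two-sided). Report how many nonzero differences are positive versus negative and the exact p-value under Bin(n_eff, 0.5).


Step 1: Discard zero differences. Original n = 13; n_eff = number of nonzero differences = 13.
Nonzero differences (with sign): +5, +1, +2, +3, -1, +7, +3, +9, +4, +1, +9, +3, +9
Step 2: Count signs: positive = 12, negative = 1.
Step 3: Under H0: P(positive) = 0.5, so the number of positives S ~ Bin(13, 0.5).
Step 4: Two-sided exact p-value = sum of Bin(13,0.5) probabilities at or below the observed probability = 0.003418.
Step 5: alpha = 0.1. reject H0.

n_eff = 13, pos = 12, neg = 1, p = 0.003418, reject H0.


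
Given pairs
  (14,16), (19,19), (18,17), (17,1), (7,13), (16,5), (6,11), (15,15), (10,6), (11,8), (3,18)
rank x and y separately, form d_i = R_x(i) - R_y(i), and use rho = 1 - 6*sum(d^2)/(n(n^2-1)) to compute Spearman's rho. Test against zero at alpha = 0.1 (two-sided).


Step 1: Rank x and y separately (midranks; no ties here).
rank(x): 14->6, 19->11, 18->10, 17->9, 7->3, 16->8, 6->2, 15->7, 10->4, 11->5, 3->1
rank(y): 16->8, 19->11, 17->9, 1->1, 13->6, 5->2, 11->5, 15->7, 6->3, 8->4, 18->10
Step 2: d_i = R_x(i) - R_y(i); compute d_i^2.
  (6-8)^2=4, (11-11)^2=0, (10-9)^2=1, (9-1)^2=64, (3-6)^2=9, (8-2)^2=36, (2-5)^2=9, (7-7)^2=0, (4-3)^2=1, (5-4)^2=1, (1-10)^2=81
sum(d^2) = 206.
Step 3: rho = 1 - 6*206 / (11*(11^2 - 1)) = 1 - 1236/1320 = 0.063636.
Step 4: Under H0, t = rho * sqrt((n-2)/(1-rho^2)) = 0.1913 ~ t(9).
Step 5: Two-sided p-value from the t-distribution with 9 df = 0.852539.
Step 6: alpha = 0.1. fail to reject H0.

rho = 0.0636, p = 0.852539, fail to reject H0 at alpha = 0.1.


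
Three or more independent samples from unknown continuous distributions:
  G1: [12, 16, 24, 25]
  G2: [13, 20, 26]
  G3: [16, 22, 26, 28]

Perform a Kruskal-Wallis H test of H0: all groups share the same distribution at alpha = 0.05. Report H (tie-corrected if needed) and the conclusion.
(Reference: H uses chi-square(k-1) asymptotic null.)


Step 1: Combine all N = 11 observations and assign midranks.
sorted (value, group, rank): (12,G1,1), (13,G2,2), (16,G1,3.5), (16,G3,3.5), (20,G2,5), (22,G3,6), (24,G1,7), (25,G1,8), (26,G2,9.5), (26,G3,9.5), (28,G3,11)
Step 2: Sum ranks within each group.
R_1 = 19.5 (n_1 = 4)
R_2 = 16.5 (n_2 = 3)
R_3 = 30 (n_3 = 4)
Step 3: H = 12/(N(N+1)) * sum(R_i^2/n_i) - 3(N+1)
     = 12/(11*12) * (19.5^2/4 + 16.5^2/3 + 30^2/4) - 3*12
     = 0.090909 * 410.812 - 36
     = 1.346591.
Step 4: Ties present; correction factor C = 1 - 12/(11^3 - 11) = 0.990909. Corrected H = 1.346591 / 0.990909 = 1.358945.
Step 5: Under H0, H ~ chi^2(2); p-value = 0.506884.
Step 6: alpha = 0.05. fail to reject H0.

H = 1.3589, df = 2, p = 0.506884, fail to reject H0.


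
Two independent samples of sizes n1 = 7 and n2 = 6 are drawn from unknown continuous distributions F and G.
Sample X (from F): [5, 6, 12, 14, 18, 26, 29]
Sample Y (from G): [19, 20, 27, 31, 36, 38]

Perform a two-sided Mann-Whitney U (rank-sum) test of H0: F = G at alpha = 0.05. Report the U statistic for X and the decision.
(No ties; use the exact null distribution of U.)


Step 1: Combine and sort all 13 observations; assign midranks.
sorted (value, group): (5,X), (6,X), (12,X), (14,X), (18,X), (19,Y), (20,Y), (26,X), (27,Y), (29,X), (31,Y), (36,Y), (38,Y)
ranks: 5->1, 6->2, 12->3, 14->4, 18->5, 19->6, 20->7, 26->8, 27->9, 29->10, 31->11, 36->12, 38->13
Step 2: Rank sum for X: R1 = 1 + 2 + 3 + 4 + 5 + 8 + 10 = 33.
Step 3: U_X = R1 - n1(n1+1)/2 = 33 - 7*8/2 = 33 - 28 = 5.
       U_Y = n1*n2 - U_X = 42 - 5 = 37.
Step 4: No ties, so the exact null distribution of U (based on enumerating the C(13,7) = 1716 equally likely rank assignments) gives the two-sided p-value.
Step 5: p-value = 0.022145; compare to alpha = 0.05. reject H0.

U_X = 5, p = 0.022145, reject H0 at alpha = 0.05.


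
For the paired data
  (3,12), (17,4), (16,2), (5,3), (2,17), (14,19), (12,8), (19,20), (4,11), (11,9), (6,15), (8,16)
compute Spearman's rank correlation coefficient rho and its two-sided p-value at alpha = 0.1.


Step 1: Rank x and y separately (midranks; no ties here).
rank(x): 3->2, 17->11, 16->10, 5->4, 2->1, 14->9, 12->8, 19->12, 4->3, 11->7, 6->5, 8->6
rank(y): 12->7, 4->3, 2->1, 3->2, 17->10, 19->11, 8->4, 20->12, 11->6, 9->5, 15->8, 16->9
Step 2: d_i = R_x(i) - R_y(i); compute d_i^2.
  (2-7)^2=25, (11-3)^2=64, (10-1)^2=81, (4-2)^2=4, (1-10)^2=81, (9-11)^2=4, (8-4)^2=16, (12-12)^2=0, (3-6)^2=9, (7-5)^2=4, (5-8)^2=9, (6-9)^2=9
sum(d^2) = 306.
Step 3: rho = 1 - 6*306 / (12*(12^2 - 1)) = 1 - 1836/1716 = -0.069930.
Step 4: Under H0, t = rho * sqrt((n-2)/(1-rho^2)) = -0.2217 ~ t(10).
Step 5: Two-sided p-value from the t-distribution with 10 df = 0.829024.
Step 6: alpha = 0.1. fail to reject H0.

rho = -0.0699, p = 0.829024, fail to reject H0 at alpha = 0.1.


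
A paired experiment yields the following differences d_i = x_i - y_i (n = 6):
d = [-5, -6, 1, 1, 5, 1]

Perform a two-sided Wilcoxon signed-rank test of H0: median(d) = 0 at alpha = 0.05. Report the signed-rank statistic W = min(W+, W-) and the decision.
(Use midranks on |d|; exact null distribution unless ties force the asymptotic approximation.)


Step 1: Drop any zero differences (none here) and take |d_i|.
|d| = [5, 6, 1, 1, 5, 1]
Step 2: Midrank |d_i| (ties get averaged ranks).
ranks: |5|->4.5, |6|->6, |1|->2, |1|->2, |5|->4.5, |1|->2
Step 3: Attach original signs; sum ranks with positive sign and with negative sign.
W+ = 2 + 2 + 4.5 + 2 = 10.5
W- = 4.5 + 6 = 10.5
(Check: W+ + W- = 21 should equal n(n+1)/2 = 21.)
Step 4: Test statistic W = min(W+, W-) = 10.5.
Step 5: Ties in |d|, so use the tie-corrected normal approximation.
        E[W] = n(n+1)/4 = 6*7/4 = 10.5.
        Tie groups: |d|=1 (t=3), |d|=5 (t=2); sum(t^3 - t) = 30.
        Var[W] = n(n+1)(2n+1)/24 - sum(t^3-t)/48 = 546/24 - 30/48 = 22.125.
        z = (W - E[W]) / sqrt(Var[W]) = (10.5 - 10.5) / 4.7037 = 0.0000.
        Two-sided p = 2*Phi(z) = 1.000000.
Step 6: alpha = 0.05. fail to reject H0.

W+ = 10.5, W- = 10.5, W = min = 10.5, p = 1.000000, fail to reject H0.


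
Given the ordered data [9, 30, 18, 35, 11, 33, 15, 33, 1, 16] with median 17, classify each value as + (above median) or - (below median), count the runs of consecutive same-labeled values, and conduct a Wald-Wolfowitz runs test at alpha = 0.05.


Step 1: Compute median = 17; label A = above, B = below.
Labels in order: BAAABABABB  (n_A = 5, n_B = 5)
Step 2: Count runs R = 7.
Step 3: Under H0 (random ordering), E[R] = 2*n_A*n_B/(n_A+n_B) + 1 = 2*5*5/10 + 1 = 6.0000.
        Var[R] = 2*n_A*n_B*(2*n_A*n_B - n_A - n_B) / ((n_A+n_B)^2 * (n_A+n_B-1)) = 2000/900 = 2.2222.
        SD[R] = 1.4907.
Step 4: Continuity-corrected z = (R - 0.5 - E[R]) / SD[R] = (7 - 0.5 - 6.0000) / 1.4907 = 0.3354.
Step 5: Two-sided p-value via normal approximation = 2*(1 - Phi(|z|)) = 0.737316.
Step 6: alpha = 0.05. fail to reject H0.

R = 7, z = 0.3354, p = 0.737316, fail to reject H0.


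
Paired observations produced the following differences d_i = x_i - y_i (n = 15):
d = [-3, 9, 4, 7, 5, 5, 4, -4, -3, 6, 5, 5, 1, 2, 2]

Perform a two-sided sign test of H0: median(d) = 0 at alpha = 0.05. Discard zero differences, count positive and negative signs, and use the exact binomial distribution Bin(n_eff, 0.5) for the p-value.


Step 1: Discard zero differences. Original n = 15; n_eff = number of nonzero differences = 15.
Nonzero differences (with sign): -3, +9, +4, +7, +5, +5, +4, -4, -3, +6, +5, +5, +1, +2, +2
Step 2: Count signs: positive = 12, negative = 3.
Step 3: Under H0: P(positive) = 0.5, so the number of positives S ~ Bin(15, 0.5).
Step 4: Two-sided exact p-value = sum of Bin(15,0.5) probabilities at or below the observed probability = 0.035156.
Step 5: alpha = 0.05. reject H0.

n_eff = 15, pos = 12, neg = 3, p = 0.035156, reject H0.


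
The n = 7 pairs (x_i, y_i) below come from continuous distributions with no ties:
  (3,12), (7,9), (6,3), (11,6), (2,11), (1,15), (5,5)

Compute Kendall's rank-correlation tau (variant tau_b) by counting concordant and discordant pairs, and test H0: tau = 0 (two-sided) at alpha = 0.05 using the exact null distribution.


Step 1: Enumerate the 21 unordered pairs (i,j) with i<j and classify each by sign(x_j-x_i) * sign(y_j-y_i).
  (1,2):dx=+4,dy=-3->D; (1,3):dx=+3,dy=-9->D; (1,4):dx=+8,dy=-6->D; (1,5):dx=-1,dy=-1->C
  (1,6):dx=-2,dy=+3->D; (1,7):dx=+2,dy=-7->D; (2,3):dx=-1,dy=-6->C; (2,4):dx=+4,dy=-3->D
  (2,5):dx=-5,dy=+2->D; (2,6):dx=-6,dy=+6->D; (2,7):dx=-2,dy=-4->C; (3,4):dx=+5,dy=+3->C
  (3,5):dx=-4,dy=+8->D; (3,6):dx=-5,dy=+12->D; (3,7):dx=-1,dy=+2->D; (4,5):dx=-9,dy=+5->D
  (4,6):dx=-10,dy=+9->D; (4,7):dx=-6,dy=-1->C; (5,6):dx=-1,dy=+4->D; (5,7):dx=+3,dy=-6->D
  (6,7):dx=+4,dy=-10->D
Step 2: C = 5, D = 16, total pairs = 21.
Step 3: tau = (C - D)/(n(n-1)/2) = (5 - 16)/21 = -0.523810.
Step 4: Exact two-sided p-value (enumerate n! = 5040 permutations of y under H0): p = 0.136111.
Step 5: alpha = 0.05. fail to reject H0.

tau_b = -0.5238 (C=5, D=16), p = 0.136111, fail to reject H0.


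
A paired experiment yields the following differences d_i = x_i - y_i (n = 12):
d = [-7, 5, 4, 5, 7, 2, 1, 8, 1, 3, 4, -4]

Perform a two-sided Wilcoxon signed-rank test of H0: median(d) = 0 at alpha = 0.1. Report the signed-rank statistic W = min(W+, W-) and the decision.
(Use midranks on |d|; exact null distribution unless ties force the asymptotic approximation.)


Step 1: Drop any zero differences (none here) and take |d_i|.
|d| = [7, 5, 4, 5, 7, 2, 1, 8, 1, 3, 4, 4]
Step 2: Midrank |d_i| (ties get averaged ranks).
ranks: |7|->10.5, |5|->8.5, |4|->6, |5|->8.5, |7|->10.5, |2|->3, |1|->1.5, |8|->12, |1|->1.5, |3|->4, |4|->6, |4|->6
Step 3: Attach original signs; sum ranks with positive sign and with negative sign.
W+ = 8.5 + 6 + 8.5 + 10.5 + 3 + 1.5 + 12 + 1.5 + 4 + 6 = 61.5
W- = 10.5 + 6 = 16.5
(Check: W+ + W- = 78 should equal n(n+1)/2 = 78.)
Step 4: Test statistic W = min(W+, W-) = 16.5.
Step 5: Ties in |d|, so use the tie-corrected normal approximation.
        E[W] = n(n+1)/4 = 12*13/4 = 39.
        Tie groups: |d|=1 (t=2), |d|=4 (t=3), |d|=5 (t=2), |d|=7 (t=2); sum(t^3 - t) = 42.
        Var[W] = n(n+1)(2n+1)/24 - sum(t^3-t)/48 = 3900/24 - 42/48 = 161.625.
        z = (W - E[W]) / sqrt(Var[W]) = (16.5 - 39) / 12.7132 = -1.7698.
        Two-sided p = 2*Phi(z) = 0.076758.
Step 6: alpha = 0.1. reject H0.

W+ = 61.5, W- = 16.5, W = min = 16.5, p = 0.076758, reject H0.


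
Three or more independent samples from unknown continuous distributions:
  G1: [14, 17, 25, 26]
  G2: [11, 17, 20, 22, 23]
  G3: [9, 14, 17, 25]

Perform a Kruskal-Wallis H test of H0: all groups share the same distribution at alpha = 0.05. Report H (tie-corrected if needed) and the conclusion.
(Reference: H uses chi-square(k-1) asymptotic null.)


Step 1: Combine all N = 13 observations and assign midranks.
sorted (value, group, rank): (9,G3,1), (11,G2,2), (14,G1,3.5), (14,G3,3.5), (17,G1,6), (17,G2,6), (17,G3,6), (20,G2,8), (22,G2,9), (23,G2,10), (25,G1,11.5), (25,G3,11.5), (26,G1,13)
Step 2: Sum ranks within each group.
R_1 = 34 (n_1 = 4)
R_2 = 35 (n_2 = 5)
R_3 = 22 (n_3 = 4)
Step 3: H = 12/(N(N+1)) * sum(R_i^2/n_i) - 3(N+1)
     = 12/(13*14) * (34^2/4 + 35^2/5 + 22^2/4) - 3*14
     = 0.065934 * 655 - 42
     = 1.186813.
Step 4: Ties present; correction factor C = 1 - 36/(13^3 - 13) = 0.983516. Corrected H = 1.186813 / 0.983516 = 1.206704.
Step 5: Under H0, H ~ chi^2(2); p-value = 0.546975.
Step 6: alpha = 0.05. fail to reject H0.

H = 1.2067, df = 2, p = 0.546975, fail to reject H0.


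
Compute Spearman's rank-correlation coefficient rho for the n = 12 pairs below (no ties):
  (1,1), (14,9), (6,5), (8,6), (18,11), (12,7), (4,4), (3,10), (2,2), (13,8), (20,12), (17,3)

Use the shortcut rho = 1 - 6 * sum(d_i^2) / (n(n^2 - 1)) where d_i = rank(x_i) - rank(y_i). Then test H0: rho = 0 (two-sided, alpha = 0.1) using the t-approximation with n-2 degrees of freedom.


Step 1: Rank x and y separately (midranks; no ties here).
rank(x): 1->1, 14->9, 6->5, 8->6, 18->11, 12->7, 4->4, 3->3, 2->2, 13->8, 20->12, 17->10
rank(y): 1->1, 9->9, 5->5, 6->6, 11->11, 7->7, 4->4, 10->10, 2->2, 8->8, 12->12, 3->3
Step 2: d_i = R_x(i) - R_y(i); compute d_i^2.
  (1-1)^2=0, (9-9)^2=0, (5-5)^2=0, (6-6)^2=0, (11-11)^2=0, (7-7)^2=0, (4-4)^2=0, (3-10)^2=49, (2-2)^2=0, (8-8)^2=0, (12-12)^2=0, (10-3)^2=49
sum(d^2) = 98.
Step 3: rho = 1 - 6*98 / (12*(12^2 - 1)) = 1 - 588/1716 = 0.657343.
Step 4: Under H0, t = rho * sqrt((n-2)/(1-rho^2)) = 2.7584 ~ t(10).
Step 5: Two-sided p-value from the t-distribution with 10 df = 0.020185.
Step 6: alpha = 0.1. reject H0.

rho = 0.6573, p = 0.020185, reject H0 at alpha = 0.1.


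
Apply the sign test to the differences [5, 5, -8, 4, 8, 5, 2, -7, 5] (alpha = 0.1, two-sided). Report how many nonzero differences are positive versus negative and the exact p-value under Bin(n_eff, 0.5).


Step 1: Discard zero differences. Original n = 9; n_eff = number of nonzero differences = 9.
Nonzero differences (with sign): +5, +5, -8, +4, +8, +5, +2, -7, +5
Step 2: Count signs: positive = 7, negative = 2.
Step 3: Under H0: P(positive) = 0.5, so the number of positives S ~ Bin(9, 0.5).
Step 4: Two-sided exact p-value = sum of Bin(9,0.5) probabilities at or below the observed probability = 0.179688.
Step 5: alpha = 0.1. fail to reject H0.

n_eff = 9, pos = 7, neg = 2, p = 0.179688, fail to reject H0.


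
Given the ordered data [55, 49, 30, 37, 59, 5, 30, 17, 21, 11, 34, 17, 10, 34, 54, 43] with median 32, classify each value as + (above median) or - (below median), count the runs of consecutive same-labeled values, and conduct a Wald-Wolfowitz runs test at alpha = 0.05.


Step 1: Compute median = 32; label A = above, B = below.
Labels in order: AABAABBBBBABBAAA  (n_A = 8, n_B = 8)
Step 2: Count runs R = 7.
Step 3: Under H0 (random ordering), E[R] = 2*n_A*n_B/(n_A+n_B) + 1 = 2*8*8/16 + 1 = 9.0000.
        Var[R] = 2*n_A*n_B*(2*n_A*n_B - n_A - n_B) / ((n_A+n_B)^2 * (n_A+n_B-1)) = 14336/3840 = 3.7333.
        SD[R] = 1.9322.
Step 4: Continuity-corrected z = (R + 0.5 - E[R]) / SD[R] = (7 + 0.5 - 9.0000) / 1.9322 = -0.7763.
Step 5: Two-sided p-value via normal approximation = 2*(1 - Phi(|z|)) = 0.437558.
Step 6: alpha = 0.05. fail to reject H0.

R = 7, z = -0.7763, p = 0.437558, fail to reject H0.
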